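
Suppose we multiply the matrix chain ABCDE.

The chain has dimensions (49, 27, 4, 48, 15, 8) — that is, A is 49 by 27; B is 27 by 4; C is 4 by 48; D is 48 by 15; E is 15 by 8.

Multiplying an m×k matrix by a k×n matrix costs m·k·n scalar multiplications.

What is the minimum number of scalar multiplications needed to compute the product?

10220

Adjacent pairs: AB = 49·27·4 = 5292; BC = 27·4·48 = 5184; CD = 4·48·15 = 2880; DE = 48·15·8 = 5760.
Length 3: A..C: k=1: 0+5184+49·27·48=68688; k=2: 5292+0+49·4·48=14700 → min 14700 | B..D: k=2: 0+2880+27·4·15=4500; k=3: 5184+0+27·48·15=24624 → min 4500 | C..E: k=3: 0+5760+4·48·8=7296; k=4: 2880+0+4·15·8=3360 → min 3360.
Length 4: A..D: k=1: 0+4500+49·27·15=24345; k=2: 5292+2880+49·4·15=11112; k=3: 14700+0+49·48·15=49980 → min 11112 | B..E: k=2: 0+3360+27·4·8=4224; k=3: 5184+5760+27·48·8=21312; k=4: 4500+0+27·15·8=7740 → min 4224.
Length 5: A..E: k=1: 0+4224+49·27·8=14808; k=2: 5292+3360+49·4·8=10220; k=3: 14700+5760+49·48·8=39276; k=4: 11112+0+49·15·8=16992 → min 10220.
Optimal order: ((AB)((CD)E)) with cost 10220.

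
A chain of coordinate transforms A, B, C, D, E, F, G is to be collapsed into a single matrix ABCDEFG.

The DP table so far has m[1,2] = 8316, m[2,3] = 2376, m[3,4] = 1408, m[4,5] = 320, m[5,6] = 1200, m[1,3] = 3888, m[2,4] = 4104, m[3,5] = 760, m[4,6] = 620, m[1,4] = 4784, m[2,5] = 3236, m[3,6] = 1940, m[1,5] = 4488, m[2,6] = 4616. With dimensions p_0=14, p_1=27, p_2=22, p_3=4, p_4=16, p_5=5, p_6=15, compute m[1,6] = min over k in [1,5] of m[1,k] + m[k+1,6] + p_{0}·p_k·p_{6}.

5348

m[1,6] = min over k∈[1,5] of m[1,k]+m[k+1,6]+p_{0}·p_k·p_{6}.
k=1: 0 + 4616 + 14·27·15 = 10286; k=2: 8316 + 1940 + 14·22·15 = 14876; k=3: 3888 + 620 + 14·4·15 = 5348; k=4: 4784 + 1200 + 14·16·15 = 9344; k=5: 4488 + 0 + 14·5·15 = 5538.
Minimum: 5348 at k=3.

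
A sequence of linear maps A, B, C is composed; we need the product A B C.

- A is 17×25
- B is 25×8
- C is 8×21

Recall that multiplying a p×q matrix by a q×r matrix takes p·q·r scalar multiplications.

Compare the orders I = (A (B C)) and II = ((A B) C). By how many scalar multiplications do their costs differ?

6869

Order I = (A (B C)): (B C): 25×8 by 8×21 → 25×21, cost 25·8·21 = 4200; (A (B C)): 17×25 by 25×21 → 17×21, cost 17·25·21 = 8925; cumulative 13125. Total 13125.
Order II = ((A B) C): (A B): 17×25 by 25×8 → 17×8, cost 17·25·8 = 3400; ((A B) C): 17×8 by 8×21 → 17×21, cost 17·8·21 = 2856; cumulative 6256. Total 6256.
Difference: |13125 − 6256| = 6869.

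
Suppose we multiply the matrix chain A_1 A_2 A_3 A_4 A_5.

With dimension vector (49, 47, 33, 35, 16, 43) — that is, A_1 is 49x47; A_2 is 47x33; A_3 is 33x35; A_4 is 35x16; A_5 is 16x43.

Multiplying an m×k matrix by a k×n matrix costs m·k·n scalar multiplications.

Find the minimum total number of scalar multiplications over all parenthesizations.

113856

Adjacent pairs: A_1A_2 = 49·47·33 = 75999; A_2A_3 = 47·33·35 = 54285; A_3A_4 = 33·35·16 = 18480; A_4A_5 = 35·16·43 = 24080.
Length 3: A_1..A_3: k=1: 0+54285+49·47·35=134890; k=2: 75999+0+49·33·35=132594 → min 132594 | A_2..A_4: k=2: 0+18480+47·33·16=43296; k=3: 54285+0+47·35·16=80605 → min 43296 | A_3..A_5: k=3: 0+24080+33·35·43=73745; k=4: 18480+0+33·16·43=41184 → min 41184.
Length 4: A_1..A_4: k=1: 0+43296+49·47·16=80144; k=2: 75999+18480+49·33·16=120351; k=3: 132594+0+49·35·16=160034 → min 80144 | A_2..A_5: k=2: 0+41184+47·33·43=107877; k=3: 54285+24080+47·35·43=149100; k=4: 43296+0+47·16·43=75632 → min 75632.
Length 5: A_1..A_5: k=1: 0+75632+49·47·43=174661; k=2: 75999+41184+49·33·43=186714; k=3: 132594+24080+49·35·43=230419; k=4: 80144+0+49·16·43=113856 → min 113856.
Optimal order: ((A_1 (A_2 (A_3 A_4))) A_5) with cost 113856.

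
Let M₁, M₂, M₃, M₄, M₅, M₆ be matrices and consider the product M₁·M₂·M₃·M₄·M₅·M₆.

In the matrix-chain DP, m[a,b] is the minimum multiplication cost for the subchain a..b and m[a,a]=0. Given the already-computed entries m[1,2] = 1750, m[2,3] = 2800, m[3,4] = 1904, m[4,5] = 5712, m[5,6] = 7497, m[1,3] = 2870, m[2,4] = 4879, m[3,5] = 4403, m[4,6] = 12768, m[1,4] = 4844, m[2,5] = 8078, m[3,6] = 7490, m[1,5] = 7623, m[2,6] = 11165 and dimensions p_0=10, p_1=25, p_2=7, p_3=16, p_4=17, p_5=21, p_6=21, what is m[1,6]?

10710

m[1,6] = min over k∈[1,5] of m[1,k]+m[k+1,6]+p_{0}·p_k·p_{6}.
k=1: 0 + 11165 + 10·25·21 = 16415; k=2: 1750 + 7490 + 10·7·21 = 10710; k=3: 2870 + 12768 + 10·16·21 = 18998; k=4: 4844 + 7497 + 10·17·21 = 15911; k=5: 7623 + 0 + 10·21·21 = 12033.
Minimum: 10710 at k=2.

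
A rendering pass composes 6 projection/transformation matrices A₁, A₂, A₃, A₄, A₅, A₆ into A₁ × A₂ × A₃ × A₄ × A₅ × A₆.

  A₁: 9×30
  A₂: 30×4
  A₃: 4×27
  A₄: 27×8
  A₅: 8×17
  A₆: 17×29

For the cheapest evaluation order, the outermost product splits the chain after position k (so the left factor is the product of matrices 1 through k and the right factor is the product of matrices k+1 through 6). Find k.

Adjacent pairs: A₁A₂ = 9·30·4 = 1080; A₂A₃ = 30·4·27 = 3240; A₃A₄ = 4·27·8 = 864; A₄A₅ = 27·8·17 = 3672; A₅A₆ = 8·17·29 = 3944.
Length 3: A₁..A₃: k=1: 0+3240+9·30·27=10530; k=2: 1080+0+9·4·27=2052 → min 2052 | A₂..A₄: k=2: 0+864+30·4·8=1824; k=3: 3240+0+30·27·8=9720 → min 1824 | A₃..A₅: k=3: 0+3672+4·27·17=5508; k=4: 864+0+4·8·17=1408 → min 1408 | A₄..A₆: k=4: 0+3944+27·8·29=10208; k=5: 3672+0+27·17·29=16983 → min 10208.
Length 4: A₁..A₄: k=1: 0+1824+9·30·8=3984; k=2: 1080+864+9·4·8=2232; k=3: 2052+0+9·27·8=3996 → min 2232 | A₂..A₅: k=2: 0+1408+30·4·17=3448; k=3: 3240+3672+30·27·17=20682; k=4: 1824+0+30·8·17=5904 → min 3448 | A₃..A₆: k=3: 0+10208+4·27·29=13340; k=4: 864+3944+4·8·29=5736; k=5: 1408+0+4·17·29=3380 → min 3380.
Length 5: A₁..A₅: k=1: 0+3448+9·30·17=8038; k=2: 1080+1408+9·4·17=3100; k=3: 2052+3672+9·27·17=9855; k=4: 2232+0+9·8·17=3456 → min 3100 | A₂..A₆: k=2: 0+3380+30·4·29=6860; k=3: 3240+10208+30·27·29=36938; k=4: 1824+3944+30·8·29=12728; k=5: 3448+0+30·17·29=18238 → min 6860.
Top-level splits: k=1: (A₁..A₁)·(A₂..A₆) → 0+6860+9·30·29 = 14690; k=2: (A₁..A₂)·(A₃..A₆) → 1080+3380+9·4·29 = 5504; k=3: (A₁..A₃)·(A₄..A₆) → 2052+10208+9·27·29 = 19307; k=4: (A₁..A₄)·(A₅..A₆) → 2232+3944+9·8·29 = 8264; k=5: (A₁..A₅)·(A₆..A₆) → 3100+0+9·17·29 = 7537.
Best split is after A₂, i.e. k = 2.

2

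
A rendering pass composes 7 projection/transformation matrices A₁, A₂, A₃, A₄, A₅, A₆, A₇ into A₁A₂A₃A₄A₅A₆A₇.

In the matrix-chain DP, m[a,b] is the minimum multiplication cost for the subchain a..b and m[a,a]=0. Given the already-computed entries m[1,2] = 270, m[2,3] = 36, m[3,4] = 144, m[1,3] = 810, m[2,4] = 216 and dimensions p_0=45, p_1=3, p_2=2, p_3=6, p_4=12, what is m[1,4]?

1494

m[1,4] = min over k∈[1,3] of m[1,k]+m[k+1,4]+p_{0}·p_k·p_{4}.
k=1: 0 + 216 + 45·3·12 = 1836; k=2: 270 + 144 + 45·2·12 = 1494; k=3: 810 + 0 + 45·6·12 = 4050.
Minimum: 1494 at k=2.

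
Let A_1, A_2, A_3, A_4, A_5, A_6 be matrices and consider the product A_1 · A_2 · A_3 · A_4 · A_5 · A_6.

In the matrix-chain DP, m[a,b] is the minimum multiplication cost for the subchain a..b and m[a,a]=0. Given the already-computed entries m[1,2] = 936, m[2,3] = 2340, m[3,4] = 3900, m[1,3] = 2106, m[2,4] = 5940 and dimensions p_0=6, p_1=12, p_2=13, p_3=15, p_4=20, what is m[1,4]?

m[1,4] = min over k∈[1,3] of m[1,k]+m[k+1,4]+p_{0}·p_k·p_{4}.
k=1: 0 + 5940 + 6·12·20 = 7380; k=2: 936 + 3900 + 6·13·20 = 6396; k=3: 2106 + 0 + 6·15·20 = 3906.
Minimum: 3906 at k=3.

3906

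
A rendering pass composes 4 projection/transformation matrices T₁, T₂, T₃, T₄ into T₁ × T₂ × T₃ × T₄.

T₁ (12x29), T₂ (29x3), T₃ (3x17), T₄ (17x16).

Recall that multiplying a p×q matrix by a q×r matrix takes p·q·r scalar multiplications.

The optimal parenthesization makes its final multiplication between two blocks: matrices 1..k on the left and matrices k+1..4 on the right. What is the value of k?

Adjacent pairs: T₁T₂ = 12·29·3 = 1044; T₂T₃ = 29·3·17 = 1479; T₃T₄ = 3·17·16 = 816.
Length 3: T₁..T₃: k=1: 0+1479+12·29·17=7395; k=2: 1044+0+12·3·17=1656 → min 1656 | T₂..T₄: k=2: 0+816+29·3·16=2208; k=3: 1479+0+29·17·16=9367 → min 2208.
Top-level splits: k=1: (T₁..T₁)·(T₂..T₄) → 0+2208+12·29·16 = 7776; k=2: (T₁..T₂)·(T₃..T₄) → 1044+816+12·3·16 = 2436; k=3: (T₁..T₃)·(T₄..T₄) → 1656+0+12·17·16 = 4920.
Best split is after T₂, i.e. k = 2.

2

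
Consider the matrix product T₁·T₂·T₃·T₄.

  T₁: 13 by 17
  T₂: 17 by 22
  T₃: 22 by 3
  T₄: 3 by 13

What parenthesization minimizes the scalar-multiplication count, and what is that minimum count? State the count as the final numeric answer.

Adjacent pairs: T₁T₂ = 13·17·22 = 4862; T₂T₃ = 17·22·3 = 1122; T₃T₄ = 22·3·13 = 858.
Length 3: T₁..T₃: k=1: 0+1122+13·17·3=1785; k=2: 4862+0+13·22·3=5720 → min 1785 | T₂..T₄: k=2: 0+858+17·22·13=5720; k=3: 1122+0+17·3·13=1785 → min 1785.
Length 4: T₁..T₄: k=1: 0+1785+13·17·13=4658; k=2: 4862+858+13·22·13=9438; k=3: 1785+0+13·3·13=2292 → min 2292.
Optimal parenthesization: ((T₁·(T₂·T₃))·T₄) with cost 2292.

2292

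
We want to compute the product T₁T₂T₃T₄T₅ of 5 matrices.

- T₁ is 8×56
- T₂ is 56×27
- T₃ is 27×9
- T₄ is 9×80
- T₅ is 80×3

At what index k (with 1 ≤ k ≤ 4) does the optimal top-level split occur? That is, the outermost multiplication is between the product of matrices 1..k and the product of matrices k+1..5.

1

Adjacent pairs: T₁T₂ = 8·56·27 = 12096; T₂T₃ = 56·27·9 = 13608; T₃T₄ = 27·9·80 = 19440; T₄T₅ = 9·80·3 = 2160.
Length 3: T₁..T₃: k=1: 0+13608+8·56·9=17640; k=2: 12096+0+8·27·9=14040 → min 14040 | T₂..T₄: k=2: 0+19440+56·27·80=140400; k=3: 13608+0+56·9·80=53928 → min 53928 | T₃..T₅: k=3: 0+2160+27·9·3=2889; k=4: 19440+0+27·80·3=25920 → min 2889.
Length 4: T₁..T₄: k=1: 0+53928+8·56·80=89768; k=2: 12096+19440+8·27·80=48816; k=3: 14040+0+8·9·80=19800 → min 19800 | T₂..T₅: k=2: 0+2889+56·27·3=7425; k=3: 13608+2160+56·9·3=17280; k=4: 53928+0+56·80·3=67368 → min 7425.
Top-level splits: k=1: (T₁..T₁)·(T₂..T₅) → 0+7425+8·56·3 = 8769; k=2: (T₁..T₂)·(T₃..T₅) → 12096+2889+8·27·3 = 15633; k=3: (T₁..T₃)·(T₄..T₅) → 14040+2160+8·9·3 = 16416; k=4: (T₁..T₄)·(T₅..T₅) → 19800+0+8·80·3 = 21720.
Best split is after T₁, i.e. k = 1.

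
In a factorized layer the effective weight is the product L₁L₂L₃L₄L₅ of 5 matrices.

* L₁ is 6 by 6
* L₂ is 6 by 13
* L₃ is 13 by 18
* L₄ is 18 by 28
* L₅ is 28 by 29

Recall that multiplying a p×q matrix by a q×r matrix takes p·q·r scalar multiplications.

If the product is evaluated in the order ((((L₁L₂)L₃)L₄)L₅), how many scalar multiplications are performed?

(L₁L₂): 6×6 by 6×13 → 6×13, cost 6·6·13 = 468
((L₁L₂)L₃): 6×13 by 13×18 → 6×18, cost 6·13·18 = 1404; cumulative 1872
(((L₁L₂)L₃)L₄): 6×18 by 18×28 → 6×28, cost 6·18·28 = 3024; cumulative 4896
((((L₁L₂)L₃)L₄)L₅): 6×28 by 28×29 → 6×29, cost 6·28·29 = 4872; cumulative 9768
Total: 9768 scalar multiplications.

9768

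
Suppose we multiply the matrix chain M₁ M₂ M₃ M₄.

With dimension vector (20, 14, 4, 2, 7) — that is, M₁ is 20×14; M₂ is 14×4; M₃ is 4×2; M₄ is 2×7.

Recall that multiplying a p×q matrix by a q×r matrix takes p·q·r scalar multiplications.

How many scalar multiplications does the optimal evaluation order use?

Adjacent pairs: M₁M₂ = 20·14·4 = 1120; M₂M₃ = 14·4·2 = 112; M₃M₄ = 4·2·7 = 56.
Length 3: M₁..M₃: k=1: 0+112+20·14·2=672; k=2: 1120+0+20·4·2=1280 → min 672 | M₂..M₄: k=2: 0+56+14·4·7=448; k=3: 112+0+14·2·7=308 → min 308.
Length 4: M₁..M₄: k=1: 0+308+20·14·7=2268; k=2: 1120+56+20·4·7=1736; k=3: 672+0+20·2·7=952 → min 952.
Optimal order: ((M₁ (M₂ M₃)) M₄) with cost 952.

952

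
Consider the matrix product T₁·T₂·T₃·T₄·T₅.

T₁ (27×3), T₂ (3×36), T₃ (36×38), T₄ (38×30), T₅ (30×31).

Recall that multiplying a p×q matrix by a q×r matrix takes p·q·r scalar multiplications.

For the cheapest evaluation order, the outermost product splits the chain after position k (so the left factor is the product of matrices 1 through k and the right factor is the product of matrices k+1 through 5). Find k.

Adjacent pairs: T₁T₂ = 27·3·36 = 2916; T₂T₃ = 3·36·38 = 4104; T₃T₄ = 36·38·30 = 41040; T₄T₅ = 38·30·31 = 35340.
Length 3: T₁..T₃: k=1: 0+4104+27·3·38=7182; k=2: 2916+0+27·36·38=39852 → min 7182 | T₂..T₄: k=2: 0+41040+3·36·30=44280; k=3: 4104+0+3·38·30=7524 → min 7524 | T₃..T₅: k=3: 0+35340+36·38·31=77748; k=4: 41040+0+36·30·31=74520 → min 74520.
Length 4: T₁..T₄: k=1: 0+7524+27·3·30=9954; k=2: 2916+41040+27·36·30=73116; k=3: 7182+0+27·38·30=37962 → min 9954 | T₂..T₅: k=2: 0+74520+3·36·31=77868; k=3: 4104+35340+3·38·31=42978; k=4: 7524+0+3·30·31=10314 → min 10314.
Top-level splits: k=1: (T₁..T₁)·(T₂..T₅) → 0+10314+27·3·31 = 12825; k=2: (T₁..T₂)·(T₃..T₅) → 2916+74520+27·36·31 = 107568; k=3: (T₁..T₃)·(T₄..T₅) → 7182+35340+27·38·31 = 74328; k=4: (T₁..T₄)·(T₅..T₅) → 9954+0+27·30·31 = 35064.
Best split is after T₁, i.e. k = 1.

1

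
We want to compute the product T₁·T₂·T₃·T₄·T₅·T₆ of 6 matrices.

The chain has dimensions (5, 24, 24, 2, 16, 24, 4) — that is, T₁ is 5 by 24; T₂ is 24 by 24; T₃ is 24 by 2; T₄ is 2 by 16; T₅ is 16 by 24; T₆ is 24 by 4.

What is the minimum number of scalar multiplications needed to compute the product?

Adjacent pairs: T₁T₂ = 5·24·24 = 2880; T₂T₃ = 24·24·2 = 1152; T₃T₄ = 24·2·16 = 768; T₄T₅ = 2·16·24 = 768; T₅T₆ = 16·24·4 = 1536.
Length 3: T₁..T₃: k=1: 0+1152+5·24·2=1392; k=2: 2880+0+5·24·2=3120 → min 1392 | T₂..T₄: k=2: 0+768+24·24·16=9984; k=3: 1152+0+24·2·16=1920 → min 1920 | T₃..T₅: k=3: 0+768+24·2·24=1920; k=4: 768+0+24·16·24=9984 → min 1920 | T₄..T₆: k=4: 0+1536+2·16·4=1664; k=5: 768+0+2·24·4=960 → min 960.
Length 4: T₁..T₄: k=1: 0+1920+5·24·16=3840; k=2: 2880+768+5·24·16=5568; k=3: 1392+0+5·2·16=1552 → min 1552 | T₂..T₅: k=2: 0+1920+24·24·24=15744; k=3: 1152+768+24·2·24=3072; k=4: 1920+0+24·16·24=11136 → min 3072 | T₃..T₆: k=3: 0+960+24·2·4=1152; k=4: 768+1536+24·16·4=3840; k=5: 1920+0+24·24·4=4224 → min 1152.
Length 5: T₁..T₅: k=1: 0+3072+5·24·24=5952; k=2: 2880+1920+5·24·24=7680; k=3: 1392+768+5·2·24=2400; k=4: 1552+0+5·16·24=3472 → min 2400 | T₂..T₆: k=2: 0+1152+24·24·4=3456; k=3: 1152+960+24·2·4=2304; k=4: 1920+1536+24·16·4=4992; k=5: 3072+0+24·24·4=5376 → min 2304.
Length 6: T₁..T₆: k=1: 0+2304+5·24·4=2784; k=2: 2880+1152+5·24·4=4512; k=3: 1392+960+5·2·4=2392; k=4: 1552+1536+5·16·4=3408; k=5: 2400+0+5·24·4=2880 → min 2392.
Optimal order: ((T₁·(T₂·T₃))·((T₄·T₅)·T₆)) with cost 2392.

2392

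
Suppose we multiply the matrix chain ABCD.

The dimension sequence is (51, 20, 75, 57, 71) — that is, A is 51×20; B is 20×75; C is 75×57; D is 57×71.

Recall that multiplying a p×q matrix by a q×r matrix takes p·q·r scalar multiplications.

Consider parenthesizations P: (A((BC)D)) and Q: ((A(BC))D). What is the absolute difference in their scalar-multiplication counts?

Order P = (A((BC)D)): (BC): 20×75 by 75×57 → 20×57, cost 20·75·57 = 85500; ((BC)D): 20×57 by 57×71 → 20×71, cost 20·57·71 = 80940; cumulative 166440; (A((BC)D)): 51×20 by 20×71 → 51×71, cost 51·20·71 = 72420; cumulative 238860. Total 238860.
Order Q = ((A(BC))D): (BC): 20×75 by 75×57 → 20×57, cost 20·75·57 = 85500; (A(BC)): 51×20 by 20×57 → 51×57, cost 51·20·57 = 58140; cumulative 143640; ((A(BC))D): 51×57 by 57×71 → 51×71, cost 51·57·71 = 206397; cumulative 350037. Total 350037.
Difference: |238860 − 350037| = 111177.

111177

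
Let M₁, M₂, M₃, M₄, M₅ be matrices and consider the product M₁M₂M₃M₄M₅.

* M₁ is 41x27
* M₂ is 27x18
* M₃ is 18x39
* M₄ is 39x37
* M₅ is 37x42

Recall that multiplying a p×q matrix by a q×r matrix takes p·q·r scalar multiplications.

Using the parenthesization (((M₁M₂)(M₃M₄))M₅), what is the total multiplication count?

136920

(M₁M₂): 41×27 by 27×18 → 41×18, cost 41·27·18 = 19926
(M₃M₄): 18×39 by 39×37 → 18×37, cost 18·39·37 = 25974
((M₁M₂)(M₃M₄)): 41×18 by 18×37 → 41×37, cost 41·18·37 = 27306; cumulative 73206
(((M₁M₂)(M₃M₄))M₅): 41×37 by 37×42 → 41×42, cost 41·37·42 = 63714; cumulative 136920
Total: 136920 scalar multiplications.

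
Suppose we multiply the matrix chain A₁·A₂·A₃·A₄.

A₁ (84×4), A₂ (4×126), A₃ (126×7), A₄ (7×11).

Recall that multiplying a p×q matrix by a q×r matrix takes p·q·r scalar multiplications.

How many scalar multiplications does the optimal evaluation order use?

7532

Adjacent pairs: A₁A₂ = 84·4·126 = 42336; A₂A₃ = 4·126·7 = 3528; A₃A₄ = 126·7·11 = 9702.
Length 3: A₁..A₃: k=1: 0+3528+84·4·7=5880; k=2: 42336+0+84·126·7=116424 → min 5880 | A₂..A₄: k=2: 0+9702+4·126·11=15246; k=3: 3528+0+4·7·11=3836 → min 3836.
Length 4: A₁..A₄: k=1: 0+3836+84·4·11=7532; k=2: 42336+9702+84·126·11=168462; k=3: 5880+0+84·7·11=12348 → min 7532.
Optimal order: (A₁·((A₂·A₃)·A₄)) with cost 7532.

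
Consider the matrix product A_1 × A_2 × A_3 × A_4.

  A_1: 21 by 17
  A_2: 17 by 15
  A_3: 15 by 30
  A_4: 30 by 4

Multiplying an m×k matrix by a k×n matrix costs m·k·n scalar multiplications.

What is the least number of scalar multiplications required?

4248

Adjacent pairs: A_1A_2 = 21·17·15 = 5355; A_2A_3 = 17·15·30 = 7650; A_3A_4 = 15·30·4 = 1800.
Length 3: A_1..A_3: k=1: 0+7650+21·17·30=18360; k=2: 5355+0+21·15·30=14805 → min 14805 | A_2..A_4: k=2: 0+1800+17·15·4=2820; k=3: 7650+0+17·30·4=9690 → min 2820.
Length 4: A_1..A_4: k=1: 0+2820+21·17·4=4248; k=2: 5355+1800+21·15·4=8415; k=3: 14805+0+21·30·4=17325 → min 4248.
Optimal order: (A_1 × (A_2 × (A_3 × A_4))) with cost 4248.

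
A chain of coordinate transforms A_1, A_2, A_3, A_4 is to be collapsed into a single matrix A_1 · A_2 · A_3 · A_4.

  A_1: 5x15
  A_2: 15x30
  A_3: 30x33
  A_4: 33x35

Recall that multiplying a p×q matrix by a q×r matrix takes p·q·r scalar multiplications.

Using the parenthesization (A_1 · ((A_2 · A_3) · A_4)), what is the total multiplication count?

34800

(A_2 · A_3): 15×30 by 30×33 → 15×33, cost 15·30·33 = 14850
((A_2 · A_3) · A_4): 15×33 by 33×35 → 15×35, cost 15·33·35 = 17325; cumulative 32175
(A_1 · ((A_2 · A_3) · A_4)): 5×15 by 15×35 → 5×35, cost 5·15·35 = 2625; cumulative 34800
Total: 34800 scalar multiplications.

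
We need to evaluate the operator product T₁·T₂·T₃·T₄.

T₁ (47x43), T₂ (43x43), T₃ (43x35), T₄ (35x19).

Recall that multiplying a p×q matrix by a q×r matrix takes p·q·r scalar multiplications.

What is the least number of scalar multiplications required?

102125

Adjacent pairs: T₁T₂ = 47·43·43 = 86903; T₂T₃ = 43·43·35 = 64715; T₃T₄ = 43·35·19 = 28595.
Length 3: T₁..T₃: k=1: 0+64715+47·43·35=135450; k=2: 86903+0+47·43·35=157638 → min 135450 | T₂..T₄: k=2: 0+28595+43·43·19=63726; k=3: 64715+0+43·35·19=93310 → min 63726.
Length 4: T₁..T₄: k=1: 0+63726+47·43·19=102125; k=2: 86903+28595+47·43·19=153897; k=3: 135450+0+47·35·19=166705 → min 102125.
Optimal order: (T₁·(T₂·(T₃·T₄))) with cost 102125.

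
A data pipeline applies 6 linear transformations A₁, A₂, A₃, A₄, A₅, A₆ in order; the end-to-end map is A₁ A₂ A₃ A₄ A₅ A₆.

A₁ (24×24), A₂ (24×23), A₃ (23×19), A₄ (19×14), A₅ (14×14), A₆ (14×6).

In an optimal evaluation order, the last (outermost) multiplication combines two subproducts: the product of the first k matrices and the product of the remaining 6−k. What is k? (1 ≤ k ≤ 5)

1

Adjacent pairs: A₁A₂ = 24·24·23 = 13248; A₂A₃ = 24·23·19 = 10488; A₃A₄ = 23·19·14 = 6118; A₄A₅ = 19·14·14 = 3724; A₅A₆ = 14·14·6 = 1176.
Length 3: A₁..A₃: k=1: 0+10488+24·24·19=21432; k=2: 13248+0+24·23·19=23736 → min 21432 | A₂..A₄: k=2: 0+6118+24·23·14=13846; k=3: 10488+0+24·19·14=16872 → min 13846 | A₃..A₅: k=3: 0+3724+23·19·14=9842; k=4: 6118+0+23·14·14=10626 → min 9842 | A₄..A₆: k=4: 0+1176+19·14·6=2772; k=5: 3724+0+19·14·6=5320 → min 2772.
Length 4: A₁..A₄: k=1: 0+13846+24·24·14=21910; k=2: 13248+6118+24·23·14=27094; k=3: 21432+0+24·19·14=27816 → min 21910 | A₂..A₅: k=2: 0+9842+24·23·14=17570; k=3: 10488+3724+24·19·14=20596; k=4: 13846+0+24·14·14=18550 → min 17570 | A₃..A₆: k=3: 0+2772+23·19·6=5394; k=4: 6118+1176+23·14·6=9226; k=5: 9842+0+23·14·6=11774 → min 5394.
Length 5: A₁..A₅: k=1: 0+17570+24·24·14=25634; k=2: 13248+9842+24·23·14=30818; k=3: 21432+3724+24·19·14=31540; k=4: 21910+0+24·14·14=26614 → min 25634 | A₂..A₆: k=2: 0+5394+24·23·6=8706; k=3: 10488+2772+24·19·6=15996; k=4: 13846+1176+24·14·6=17038; k=5: 17570+0+24·14·6=19586 → min 8706.
Top-level splits: k=1: (A₁..A₁)·(A₂..A₆) → 0+8706+24·24·6 = 12162; k=2: (A₁..A₂)·(A₃..A₆) → 13248+5394+24·23·6 = 21954; k=3: (A₁..A₃)·(A₄..A₆) → 21432+2772+24·19·6 = 26940; k=4: (A₁..A₄)·(A₅..A₆) → 21910+1176+24·14·6 = 25102; k=5: (A₁..A₅)·(A₆..A₆) → 25634+0+24·14·6 = 27650.
Best split is after A₁, i.e. k = 1.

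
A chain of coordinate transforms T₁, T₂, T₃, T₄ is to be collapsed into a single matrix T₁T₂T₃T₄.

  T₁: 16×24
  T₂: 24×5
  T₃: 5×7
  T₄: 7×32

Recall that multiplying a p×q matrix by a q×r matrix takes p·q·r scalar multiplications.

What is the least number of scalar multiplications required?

5600

Adjacent pairs: T₁T₂ = 16·24·5 = 1920; T₂T₃ = 24·5·7 = 840; T₃T₄ = 5·7·32 = 1120.
Length 3: T₁..T₃: k=1: 0+840+16·24·7=3528; k=2: 1920+0+16·5·7=2480 → min 2480 | T₂..T₄: k=2: 0+1120+24·5·32=4960; k=3: 840+0+24·7·32=6216 → min 4960.
Length 4: T₁..T₄: k=1: 0+4960+16·24·32=17248; k=2: 1920+1120+16·5·32=5600; k=3: 2480+0+16·7·32=6064 → min 5600.
Optimal order: ((T₁T₂)(T₃T₄)) with cost 5600.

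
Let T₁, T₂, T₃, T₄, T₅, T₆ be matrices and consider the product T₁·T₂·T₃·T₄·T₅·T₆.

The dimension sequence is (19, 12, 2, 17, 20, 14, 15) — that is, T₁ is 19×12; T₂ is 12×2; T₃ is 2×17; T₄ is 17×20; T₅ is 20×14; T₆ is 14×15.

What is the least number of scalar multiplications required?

2686

Adjacent pairs: T₁T₂ = 19·12·2 = 456; T₂T₃ = 12·2·17 = 408; T₃T₄ = 2·17·20 = 680; T₄T₅ = 17·20·14 = 4760; T₅T₆ = 20·14·15 = 4200.
Length 3: T₁..T₃: k=1: 0+408+19·12·17=4284; k=2: 456+0+19·2·17=1102 → min 1102 | T₂..T₄: k=2: 0+680+12·2·20=1160; k=3: 408+0+12·17·20=4488 → min 1160 | T₃..T₅: k=3: 0+4760+2·17·14=5236; k=4: 680+0+2·20·14=1240 → min 1240 | T₄..T₆: k=4: 0+4200+17·20·15=9300; k=5: 4760+0+17·14·15=8330 → min 8330.
Length 4: T₁..T₄: k=1: 0+1160+19·12·20=5720; k=2: 456+680+19·2·20=1896; k=3: 1102+0+19·17·20=7562 → min 1896 | T₂..T₅: k=2: 0+1240+12·2·14=1576; k=3: 408+4760+12·17·14=8024; k=4: 1160+0+12·20·14=4520 → min 1576 | T₃..T₆: k=3: 0+8330+2·17·15=8840; k=4: 680+4200+2·20·15=5480; k=5: 1240+0+2·14·15=1660 → min 1660.
Length 5: T₁..T₅: k=1: 0+1576+19·12·14=4768; k=2: 456+1240+19·2·14=2228; k=3: 1102+4760+19·17·14=10384; k=4: 1896+0+19·20·14=7216 → min 2228 | T₂..T₆: k=2: 0+1660+12·2·15=2020; k=3: 408+8330+12·17·15=11798; k=4: 1160+4200+12·20·15=8960; k=5: 1576+0+12·14·15=4096 → min 2020.
Length 6: T₁..T₆: k=1: 0+2020+19·12·15=5440; k=2: 456+1660+19·2·15=2686; k=3: 1102+8330+19·17·15=14277; k=4: 1896+4200+19·20·15=11796; k=5: 2228+0+19·14·15=6218 → min 2686.
Optimal order: ((T₁·T₂)·(((T₃·T₄)·T₅)·T₆)) with cost 2686.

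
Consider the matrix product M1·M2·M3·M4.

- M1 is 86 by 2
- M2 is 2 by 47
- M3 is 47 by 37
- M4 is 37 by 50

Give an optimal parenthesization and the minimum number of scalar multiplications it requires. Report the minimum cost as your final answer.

15778

Adjacent pairs: M1M2 = 86·2·47 = 8084; M2M3 = 2·47·37 = 3478; M3M4 = 47·37·50 = 86950.
Length 3: M1..M3: k=1: 0+3478+86·2·37=9842; k=2: 8084+0+86·47·37=157638 → min 9842 | M2..M4: k=2: 0+86950+2·47·50=91650; k=3: 3478+0+2·37·50=7178 → min 7178.
Length 4: M1..M4: k=1: 0+7178+86·2·50=15778; k=2: 8084+86950+86·47·50=297134; k=3: 9842+0+86·37·50=168942 → min 15778.
Optimal parenthesization: (M1·((M2·M3)·M4)) with cost 15778.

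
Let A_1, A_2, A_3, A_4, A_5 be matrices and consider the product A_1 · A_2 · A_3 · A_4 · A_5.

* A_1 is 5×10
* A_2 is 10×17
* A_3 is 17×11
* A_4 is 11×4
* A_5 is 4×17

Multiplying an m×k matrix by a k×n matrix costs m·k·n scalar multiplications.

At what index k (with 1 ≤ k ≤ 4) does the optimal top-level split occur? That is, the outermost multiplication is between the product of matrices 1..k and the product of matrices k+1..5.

4

Adjacent pairs: A_1A_2 = 5·10·17 = 850; A_2A_3 = 10·17·11 = 1870; A_3A_4 = 17·11·4 = 748; A_4A_5 = 11·4·17 = 748.
Length 3: A_1..A_3: k=1: 0+1870+5·10·11=2420; k=2: 850+0+5·17·11=1785 → min 1785 | A_2..A_4: k=2: 0+748+10·17·4=1428; k=3: 1870+0+10·11·4=2310 → min 1428 | A_3..A_5: k=3: 0+748+17·11·17=3927; k=4: 748+0+17·4·17=1904 → min 1904.
Length 4: A_1..A_4: k=1: 0+1428+5·10·4=1628; k=2: 850+748+5·17·4=1938; k=3: 1785+0+5·11·4=2005 → min 1628 | A_2..A_5: k=2: 0+1904+10·17·17=4794; k=3: 1870+748+10·11·17=4488; k=4: 1428+0+10·4·17=2108 → min 2108.
Top-level splits: k=1: (A_1..A_1)·(A_2..A_5) → 0+2108+5·10·17 = 2958; k=2: (A_1..A_2)·(A_3..A_5) → 850+1904+5·17·17 = 4199; k=3: (A_1..A_3)·(A_4..A_5) → 1785+748+5·11·17 = 3468; k=4: (A_1..A_4)·(A_5..A_5) → 1628+0+5·4·17 = 1968.
Best split is after A_4, i.e. k = 4.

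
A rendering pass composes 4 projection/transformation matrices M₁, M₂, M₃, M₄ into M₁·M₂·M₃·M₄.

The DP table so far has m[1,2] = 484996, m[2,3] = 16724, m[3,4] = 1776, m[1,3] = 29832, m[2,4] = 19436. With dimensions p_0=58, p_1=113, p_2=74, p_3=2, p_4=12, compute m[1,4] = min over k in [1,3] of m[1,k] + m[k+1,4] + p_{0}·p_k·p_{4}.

m[1,4] = min over k∈[1,3] of m[1,k]+m[k+1,4]+p_{0}·p_k·p_{4}.
k=1: 0 + 19436 + 58·113·12 = 98084; k=2: 484996 + 1776 + 58·74·12 = 538276; k=3: 29832 + 0 + 58·2·12 = 31224.
Minimum: 31224 at k=3.

31224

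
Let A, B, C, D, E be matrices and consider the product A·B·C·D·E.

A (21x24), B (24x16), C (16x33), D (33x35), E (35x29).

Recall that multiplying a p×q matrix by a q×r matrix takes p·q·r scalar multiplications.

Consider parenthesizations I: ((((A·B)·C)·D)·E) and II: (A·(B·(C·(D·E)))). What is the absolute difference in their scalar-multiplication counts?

9837

Order I = ((((A·B)·C)·D)·E): (A·B): 21×24 by 24×16 → 21×16, cost 21·24·16 = 8064; ((A·B)·C): 21×16 by 16×33 → 21×33, cost 21·16·33 = 11088; cumulative 19152; (((A·B)·C)·D): 21×33 by 33×35 → 21×35, cost 21·33·35 = 24255; cumulative 43407; ((((A·B)·C)·D)·E): 21×35 by 35×29 → 21×29, cost 21·35·29 = 21315; cumulative 64722. Total 64722.
Order II = (A·(B·(C·(D·E)))): (D·E): 33×35 by 35×29 → 33×29, cost 33·35·29 = 33495; (C·(D·E)): 16×33 by 33×29 → 16×29, cost 16·33·29 = 15312; cumulative 48807; (B·(C·(D·E))): 24×16 by 16×29 → 24×29, cost 24·16·29 = 11136; cumulative 59943; (A·(B·(C·(D·E)))): 21×24 by 24×29 → 21×29, cost 21·24·29 = 14616; cumulative 74559. Total 74559.
Difference: |64722 − 74559| = 9837.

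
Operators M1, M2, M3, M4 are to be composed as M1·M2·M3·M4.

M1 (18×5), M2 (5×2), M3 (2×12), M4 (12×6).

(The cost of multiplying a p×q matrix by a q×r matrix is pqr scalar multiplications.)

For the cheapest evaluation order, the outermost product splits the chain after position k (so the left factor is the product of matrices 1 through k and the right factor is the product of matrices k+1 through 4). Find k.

2

Adjacent pairs: M1M2 = 18·5·2 = 180; M2M3 = 5·2·12 = 120; M3M4 = 2·12·6 = 144.
Length 3: M1..M3: k=1: 0+120+18·5·12=1200; k=2: 180+0+18·2·12=612 → min 612 | M2..M4: k=2: 0+144+5·2·6=204; k=3: 120+0+5·12·6=480 → min 204.
Top-level splits: k=1: (M1..M1)·(M2..M4) → 0+204+18·5·6 = 744; k=2: (M1..M2)·(M3..M4) → 180+144+18·2·6 = 540; k=3: (M1..M3)·(M4..M4) → 612+0+18·12·6 = 1908.
Best split is after M2, i.e. k = 2.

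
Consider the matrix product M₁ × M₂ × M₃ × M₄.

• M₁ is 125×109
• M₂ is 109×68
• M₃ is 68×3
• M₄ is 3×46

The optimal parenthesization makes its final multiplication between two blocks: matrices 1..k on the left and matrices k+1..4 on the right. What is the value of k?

3

Adjacent pairs: M₁M₂ = 125·109·68 = 926500; M₂M₃ = 109·68·3 = 22236; M₃M₄ = 68·3·46 = 9384.
Length 3: M₁..M₃: k=1: 0+22236+125·109·3=63111; k=2: 926500+0+125·68·3=952000 → min 63111 | M₂..M₄: k=2: 0+9384+109·68·46=350336; k=3: 22236+0+109·3·46=37278 → min 37278.
Top-level splits: k=1: (M₁..M₁)·(M₂..M₄) → 0+37278+125·109·46 = 664028; k=2: (M₁..M₂)·(M₃..M₄) → 926500+9384+125·68·46 = 1326884; k=3: (M₁..M₃)·(M₄..M₄) → 63111+0+125·3·46 = 80361.
Best split is after M₃, i.e. k = 3.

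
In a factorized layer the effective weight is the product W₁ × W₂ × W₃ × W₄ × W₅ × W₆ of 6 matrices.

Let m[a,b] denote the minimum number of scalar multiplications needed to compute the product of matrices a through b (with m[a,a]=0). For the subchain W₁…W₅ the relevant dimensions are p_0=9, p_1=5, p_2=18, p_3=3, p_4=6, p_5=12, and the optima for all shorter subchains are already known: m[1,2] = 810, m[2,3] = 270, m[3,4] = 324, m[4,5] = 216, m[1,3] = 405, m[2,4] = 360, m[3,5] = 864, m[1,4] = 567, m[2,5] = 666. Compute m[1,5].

945

m[1,5] = min over k∈[1,4] of m[1,k]+m[k+1,5]+p_{0}·p_k·p_{5}.
k=1: 0 + 666 + 9·5·12 = 1206; k=2: 810 + 864 + 9·18·12 = 3618; k=3: 405 + 216 + 9·3·12 = 945; k=4: 567 + 0 + 9·6·12 = 1215.
Minimum: 945 at k=3.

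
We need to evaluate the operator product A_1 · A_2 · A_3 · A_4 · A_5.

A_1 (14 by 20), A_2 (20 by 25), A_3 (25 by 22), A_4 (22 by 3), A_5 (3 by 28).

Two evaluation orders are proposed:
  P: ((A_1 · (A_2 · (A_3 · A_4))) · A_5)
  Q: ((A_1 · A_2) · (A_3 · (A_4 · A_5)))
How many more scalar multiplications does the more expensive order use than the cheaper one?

Order P = ((A_1 · (A_2 · (A_3 · A_4))) · A_5): (A_3 · A_4): 25×22 by 22×3 → 25×3, cost 25·22·3 = 1650; (A_2 · (A_3 · A_4)): 20×25 by 25×3 → 20×3, cost 20·25·3 = 1500; cumulative 3150; (A_1 · (A_2 · (A_3 · A_4))): 14×20 by 20×3 → 14×3, cost 14·20·3 = 840; cumulative 3990; ((A_1 · (A_2 · (A_3 · A_4))) · A_5): 14×3 by 3×28 → 14×28, cost 14·3·28 = 1176; cumulative 5166. Total 5166.
Order Q = ((A_1 · A_2) · (A_3 · (A_4 · A_5))): (A_1 · A_2): 14×20 by 20×25 → 14×25, cost 14·20·25 = 7000; (A_4 · A_5): 22×3 by 3×28 → 22×28, cost 22·3·28 = 1848; (A_3 · (A_4 · A_5)): 25×22 by 22×28 → 25×28, cost 25·22·28 = 15400; cumulative 17248; ((A_1 · A_2) · (A_3 · (A_4 · A_5))): 14×25 by 25×28 → 14×28, cost 14·25·28 = 9800; cumulative 34048. Total 34048.
Difference: |5166 − 34048| = 28882.

28882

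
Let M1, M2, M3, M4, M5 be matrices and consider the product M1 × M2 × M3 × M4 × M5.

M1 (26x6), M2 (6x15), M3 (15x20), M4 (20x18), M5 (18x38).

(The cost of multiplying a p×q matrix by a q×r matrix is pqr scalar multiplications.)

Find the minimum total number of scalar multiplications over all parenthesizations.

Adjacent pairs: M1M2 = 26·6·15 = 2340; M2M3 = 6·15·20 = 1800; M3M4 = 15·20·18 = 5400; M4M5 = 20·18·38 = 13680.
Length 3: M1..M3: k=1: 0+1800+26·6·20=4920; k=2: 2340+0+26·15·20=10140 → min 4920 | M2..M4: k=2: 0+5400+6·15·18=7020; k=3: 1800+0+6·20·18=3960 → min 3960 | M3..M5: k=3: 0+13680+15·20·38=25080; k=4: 5400+0+15·18·38=15660 → min 15660.
Length 4: M1..M4: k=1: 0+3960+26·6·18=6768; k=2: 2340+5400+26·15·18=14760; k=3: 4920+0+26·20·18=14280 → min 6768 | M2..M5: k=2: 0+15660+6·15·38=19080; k=3: 1800+13680+6·20·38=20040; k=4: 3960+0+6·18·38=8064 → min 8064.
Length 5: M1..M5: k=1: 0+8064+26·6·38=13992; k=2: 2340+15660+26·15·38=32820; k=3: 4920+13680+26·20·38=38360; k=4: 6768+0+26·18·38=24552 → min 13992.
Optimal order: (M1 × (((M2 × M3) × M4) × M5)) with cost 13992.

13992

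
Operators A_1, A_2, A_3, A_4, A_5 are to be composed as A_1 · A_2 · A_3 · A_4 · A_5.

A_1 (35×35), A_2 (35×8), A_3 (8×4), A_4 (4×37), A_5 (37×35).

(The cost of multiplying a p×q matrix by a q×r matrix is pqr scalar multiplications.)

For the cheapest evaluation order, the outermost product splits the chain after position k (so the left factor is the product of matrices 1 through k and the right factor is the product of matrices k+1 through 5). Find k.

Adjacent pairs: A_1A_2 = 35·35·8 = 9800; A_2A_3 = 35·8·4 = 1120; A_3A_4 = 8·4·37 = 1184; A_4A_5 = 4·37·35 = 5180.
Length 3: A_1..A_3: k=1: 0+1120+35·35·4=6020; k=2: 9800+0+35·8·4=10920 → min 6020 | A_2..A_4: k=2: 0+1184+35·8·37=11544; k=3: 1120+0+35·4·37=6300 → min 6300 | A_3..A_5: k=3: 0+5180+8·4·35=6300; k=4: 1184+0+8·37·35=11544 → min 6300.
Length 4: A_1..A_4: k=1: 0+6300+35·35·37=51625; k=2: 9800+1184+35·8·37=21344; k=3: 6020+0+35·4·37=11200 → min 11200 | A_2..A_5: k=2: 0+6300+35·8·35=16100; k=3: 1120+5180+35·4·35=11200; k=4: 6300+0+35·37·35=51625 → min 11200.
Top-level splits: k=1: (A_1..A_1)·(A_2..A_5) → 0+11200+35·35·35 = 54075; k=2: (A_1..A_2)·(A_3..A_5) → 9800+6300+35·8·35 = 25900; k=3: (A_1..A_3)·(A_4..A_5) → 6020+5180+35·4·35 = 16100; k=4: (A_1..A_4)·(A_5..A_5) → 11200+0+35·37·35 = 56525.
Best split is after A_3, i.e. k = 3.

3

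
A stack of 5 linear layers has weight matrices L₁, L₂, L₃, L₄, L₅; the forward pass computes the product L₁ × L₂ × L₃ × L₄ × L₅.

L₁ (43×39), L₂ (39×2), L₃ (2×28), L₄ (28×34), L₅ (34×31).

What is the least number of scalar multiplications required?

10032

Adjacent pairs: L₁L₂ = 43·39·2 = 3354; L₂L₃ = 39·2·28 = 2184; L₃L₄ = 2·28·34 = 1904; L₄L₅ = 28·34·31 = 29512.
Length 3: L₁..L₃: k=1: 0+2184+43·39·28=49140; k=2: 3354+0+43·2·28=5762 → min 5762 | L₂..L₄: k=2: 0+1904+39·2·34=4556; k=3: 2184+0+39·28·34=39312 → min 4556 | L₃..L₅: k=3: 0+29512+2·28·31=31248; k=4: 1904+0+2·34·31=4012 → min 4012.
Length 4: L₁..L₄: k=1: 0+4556+43·39·34=61574; k=2: 3354+1904+43·2·34=8182; k=3: 5762+0+43·28·34=46698 → min 8182 | L₂..L₅: k=2: 0+4012+39·2·31=6430; k=3: 2184+29512+39·28·31=65548; k=4: 4556+0+39·34·31=45662 → min 6430.
Length 5: L₁..L₅: k=1: 0+6430+43·39·31=58417; k=2: 3354+4012+43·2·31=10032; k=3: 5762+29512+43·28·31=72598; k=4: 8182+0+43·34·31=53504 → min 10032.
Optimal order: ((L₁ × L₂) × ((L₃ × L₄) × L₅)) with cost 10032.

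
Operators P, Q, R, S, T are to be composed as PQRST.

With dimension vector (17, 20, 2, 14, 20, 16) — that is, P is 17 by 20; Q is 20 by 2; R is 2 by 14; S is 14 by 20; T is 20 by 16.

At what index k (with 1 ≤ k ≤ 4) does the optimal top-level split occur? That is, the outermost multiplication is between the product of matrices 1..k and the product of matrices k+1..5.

Adjacent pairs: PQ = 17·20·2 = 680; QR = 20·2·14 = 560; RS = 2·14·20 = 560; ST = 14·20·16 = 4480.
Length 3: P..R: k=1: 0+560+17·20·14=5320; k=2: 680+0+17·2·14=1156 → min 1156 | Q..S: k=2: 0+560+20·2·20=1360; k=3: 560+0+20·14·20=6160 → min 1360 | R..T: k=3: 0+4480+2·14·16=4928; k=4: 560+0+2·20·16=1200 → min 1200.
Length 4: P..S: k=1: 0+1360+17·20·20=8160; k=2: 680+560+17·2·20=1920; k=3: 1156+0+17·14·20=5916 → min 1920 | Q..T: k=2: 0+1200+20·2·16=1840; k=3: 560+4480+20·14·16=9520; k=4: 1360+0+20·20·16=7760 → min 1840.
Top-level splits: k=1: (P..P)·(Q..T) → 0+1840+17·20·16 = 7280; k=2: (P..Q)·(R..T) → 680+1200+17·2·16 = 2424; k=3: (P..R)·(S..T) → 1156+4480+17·14·16 = 9444; k=4: (P..S)·(T..T) → 1920+0+17·20·16 = 7360.
Best split is after Q, i.e. k = 2.

2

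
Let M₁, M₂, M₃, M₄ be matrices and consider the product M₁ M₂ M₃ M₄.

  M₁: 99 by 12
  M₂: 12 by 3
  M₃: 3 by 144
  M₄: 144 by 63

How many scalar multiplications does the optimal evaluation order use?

49491

Adjacent pairs: M₁M₂ = 99·12·3 = 3564; M₂M₃ = 12·3·144 = 5184; M₃M₄ = 3·144·63 = 27216.
Length 3: M₁..M₃: k=1: 0+5184+99·12·144=176256; k=2: 3564+0+99·3·144=46332 → min 46332 | M₂..M₄: k=2: 0+27216+12·3·63=29484; k=3: 5184+0+12·144·63=114048 → min 29484.
Length 4: M₁..M₄: k=1: 0+29484+99·12·63=104328; k=2: 3564+27216+99·3·63=49491; k=3: 46332+0+99·144·63=944460 → min 49491.
Optimal order: ((M₁ M₂) (M₃ M₄)) with cost 49491.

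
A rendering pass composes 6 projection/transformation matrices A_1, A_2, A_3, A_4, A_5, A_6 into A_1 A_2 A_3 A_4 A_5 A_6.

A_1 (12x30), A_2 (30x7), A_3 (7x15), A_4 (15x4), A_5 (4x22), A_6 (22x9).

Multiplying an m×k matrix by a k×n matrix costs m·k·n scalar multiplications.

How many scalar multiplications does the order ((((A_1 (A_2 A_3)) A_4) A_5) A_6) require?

12702

(A_2 A_3): 30×7 by 7×15 → 30×15, cost 30·7·15 = 3150
(A_1 (A_2 A_3)): 12×30 by 30×15 → 12×15, cost 12·30·15 = 5400; cumulative 8550
((A_1 (A_2 A_3)) A_4): 12×15 by 15×4 → 12×4, cost 12·15·4 = 720; cumulative 9270
(((A_1 (A_2 A_3)) A_4) A_5): 12×4 by 4×22 → 12×22, cost 12·4·22 = 1056; cumulative 10326
((((A_1 (A_2 A_3)) A_4) A_5) A_6): 12×22 by 22×9 → 12×9, cost 12·22·9 = 2376; cumulative 12702
Total: 12702 scalar multiplications.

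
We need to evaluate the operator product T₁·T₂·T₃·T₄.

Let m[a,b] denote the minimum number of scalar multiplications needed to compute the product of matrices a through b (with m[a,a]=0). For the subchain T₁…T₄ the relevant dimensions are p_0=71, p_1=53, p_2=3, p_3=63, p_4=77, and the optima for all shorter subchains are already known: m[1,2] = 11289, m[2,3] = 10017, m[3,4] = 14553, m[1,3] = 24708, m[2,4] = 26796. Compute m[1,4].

42243

m[1,4] = min over k∈[1,3] of m[1,k]+m[k+1,4]+p_{0}·p_k·p_{4}.
k=1: 0 + 26796 + 71·53·77 = 316547; k=2: 11289 + 14553 + 71·3·77 = 42243; k=3: 24708 + 0 + 71·63·77 = 369129.
Minimum: 42243 at k=2.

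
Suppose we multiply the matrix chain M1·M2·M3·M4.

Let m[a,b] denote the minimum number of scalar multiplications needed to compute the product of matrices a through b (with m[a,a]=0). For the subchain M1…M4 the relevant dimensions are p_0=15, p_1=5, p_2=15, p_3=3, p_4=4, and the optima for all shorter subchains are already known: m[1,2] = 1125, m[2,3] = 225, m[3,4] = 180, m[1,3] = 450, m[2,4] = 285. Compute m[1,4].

585

m[1,4] = min over k∈[1,3] of m[1,k]+m[k+1,4]+p_{0}·p_k·p_{4}.
k=1: 0 + 285 + 15·5·4 = 585; k=2: 1125 + 180 + 15·15·4 = 2205; k=3: 450 + 0 + 15·3·4 = 630.
Minimum: 585 at k=1.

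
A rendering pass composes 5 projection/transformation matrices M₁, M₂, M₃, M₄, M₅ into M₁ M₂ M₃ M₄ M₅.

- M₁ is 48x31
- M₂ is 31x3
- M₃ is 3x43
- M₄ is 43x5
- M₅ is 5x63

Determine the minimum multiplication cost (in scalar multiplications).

Adjacent pairs: M₁M₂ = 48·31·3 = 4464; M₂M₃ = 31·3·43 = 3999; M₃M₄ = 3·43·5 = 645; M₄M₅ = 43·5·63 = 13545.
Length 3: M₁..M₃: k=1: 0+3999+48·31·43=67983; k=2: 4464+0+48·3·43=10656 → min 10656 | M₂..M₄: k=2: 0+645+31·3·5=1110; k=3: 3999+0+31·43·5=10664 → min 1110 | M₃..M₅: k=3: 0+13545+3·43·63=21672; k=4: 645+0+3·5·63=1590 → min 1590.
Length 4: M₁..M₄: k=1: 0+1110+48·31·5=8550; k=2: 4464+645+48·3·5=5829; k=3: 10656+0+48·43·5=20976 → min 5829 | M₂..M₅: k=2: 0+1590+31·3·63=7449; k=3: 3999+13545+31·43·63=101523; k=4: 1110+0+31·5·63=10875 → min 7449.
Length 5: M₁..M₅: k=1: 0+7449+48·31·63=101193; k=2: 4464+1590+48·3·63=15126; k=3: 10656+13545+48·43·63=154233; k=4: 5829+0+48·5·63=20949 → min 15126.
Optimal order: ((M₁ M₂) ((M₃ M₄) M₅)) with cost 15126.

15126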